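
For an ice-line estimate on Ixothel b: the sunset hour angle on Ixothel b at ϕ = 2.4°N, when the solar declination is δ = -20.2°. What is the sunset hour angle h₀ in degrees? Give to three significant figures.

h₀ = 89.1°

cos h₀ = −tan ϕ · tan δ = −tan(+2.4°) × tan(-20.200°) = 0.0154, so h₀ = 1.5554 rad = 89.12°.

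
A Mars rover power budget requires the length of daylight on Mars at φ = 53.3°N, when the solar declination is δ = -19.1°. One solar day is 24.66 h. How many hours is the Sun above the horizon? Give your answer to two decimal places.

cos H₀ = −tan φ · tan δ = −tan(+53.3°) × tan(-19.100°) = 0.4646, so H₀ = 1.0876 rad = 62.32°.
Daylight = 2H₀/(2π) × 24.66 h = (1.0876/π) × 24.66 = 8.54 h.

8.54 h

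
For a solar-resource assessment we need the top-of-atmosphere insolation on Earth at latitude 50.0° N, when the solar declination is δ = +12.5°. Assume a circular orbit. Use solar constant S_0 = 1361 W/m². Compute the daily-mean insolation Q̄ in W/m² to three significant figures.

Q̄ ≈ 394 W/m²

cos h₀ = −tan(+50.0°) tan(+12.500°) = -0.2642, h₀ = 1.8382 rad.
Bracket: h₀ sin ϕ sin δ + cos ϕ cos δ sin h₀ = 1.8382×0.76604×0.21644 + 0.64279×0.97630×0.96447 = 0.304777 + 0.605259 = 0.910036.
Q̄ = (S_0/π) × [bracket] = (1361/π) × 0.910036 = 394.2 W/m².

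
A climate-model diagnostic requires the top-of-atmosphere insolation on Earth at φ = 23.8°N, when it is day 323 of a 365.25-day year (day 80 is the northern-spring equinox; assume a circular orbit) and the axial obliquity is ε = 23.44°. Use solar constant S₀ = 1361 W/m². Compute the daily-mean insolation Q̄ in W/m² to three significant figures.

Solar longitude: λ_s = 360° × (323 − 80)/365.25 = 239.507°.
sin δ = sin 23.44° × sin 239.507° = -0.34277, so δ = -20.046°.
cos H₀ = −tan(+23.8°) tan(-20.046°) = 0.1609, H₀ = 1.4092 rad.
Bracket: H₀ sin φ sin δ + cos φ cos δ sin H₀ = 1.4092×0.40355×-0.34277 + 0.91496×0.93942×0.98697 = -0.194927 + 0.848332 = 0.653405.
Q̄ = (S₀/π) × [bracket] = (1361/π) × 0.653405 = 283.1 W/m².

Q̄ ≈ 283 W/m²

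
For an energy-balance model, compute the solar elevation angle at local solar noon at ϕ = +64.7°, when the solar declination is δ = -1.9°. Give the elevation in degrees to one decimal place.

23.4°

At local noon the hour angle is zero, so the zenith angle equals |ϕ − δ| = |+64.7° − (-1.900°)| = 66.600°.
Elevation = 90° − 66.600° = 23.4°.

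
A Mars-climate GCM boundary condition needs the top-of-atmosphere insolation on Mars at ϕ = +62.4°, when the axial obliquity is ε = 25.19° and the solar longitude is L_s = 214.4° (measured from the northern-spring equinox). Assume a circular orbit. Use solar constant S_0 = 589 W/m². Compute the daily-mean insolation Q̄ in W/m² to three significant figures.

Q̄ ≈ 31.2 W/m²

Solar declination: sin δ = sin ε · sin L_s = sin 25.19° × sin 214.4° = -0.24046, so δ = -13.914°.
cos h₀ = −tan(+62.4°) tan(-13.914°) = 0.4739, h₀ = 1.0771 rad.
Bracket: h₀ sin ϕ sin δ + cos ϕ cos δ sin h₀ = 1.0771×0.88620×-0.24046 + 0.46330×0.97066×0.88060 = -0.229525 + 0.396012 = 0.166487.
Q̄ = (S_0/π) × [bracket] = (589/π) × 0.166487 = 31.21 W/m².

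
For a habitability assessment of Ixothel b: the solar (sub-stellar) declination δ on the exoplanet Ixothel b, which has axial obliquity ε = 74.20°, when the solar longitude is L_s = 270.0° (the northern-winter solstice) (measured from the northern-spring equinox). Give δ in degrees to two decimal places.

δ = -74.20°

sin δ = sin ε · sin L_s = sin 74.20° × sin 270.0° = -0.962218.
δ = arcsin(-0.962218) = -74.20°.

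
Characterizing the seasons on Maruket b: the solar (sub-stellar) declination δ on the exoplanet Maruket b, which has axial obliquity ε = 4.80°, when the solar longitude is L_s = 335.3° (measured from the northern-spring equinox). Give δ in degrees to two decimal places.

δ = -2.00°

sin δ = sin ε · sin L_s = sin 4.80° × sin 335.3° = -0.034966.
δ = arcsin(-0.034966) = -2.00°.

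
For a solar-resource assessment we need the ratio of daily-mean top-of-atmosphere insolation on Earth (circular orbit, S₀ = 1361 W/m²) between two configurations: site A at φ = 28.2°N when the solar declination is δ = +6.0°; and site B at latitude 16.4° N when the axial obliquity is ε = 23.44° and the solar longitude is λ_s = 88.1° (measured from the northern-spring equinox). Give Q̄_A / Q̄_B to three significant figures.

Q̄_A / Q̄_B ≈ 0.898

— Configuration A (φ=+28.2°):
cos H₀ = −tan(+28.2°) tan(+6.000°) = -0.0564, H₀ = 1.6272 rad.
Bracket: H₀ sin φ sin δ + cos φ cos δ sin H₀ = 1.6272×0.47255×0.10453 + 0.88130×0.99452×0.99841 = 0.080377 + 0.875077 = 0.955454.
Q̄ = (S₀/π) × [bracket] = (1361/π) × 0.955454 = 413.92 W/m².
— Configuration B (φ=+16.4°):
Solar declination: sin δ = sin ε · sin λ_s = sin 23.44° × sin 88.1° = 0.39757, so δ = +23.426°.
cos H₀ = −tan(+16.4°) tan(+23.426°) = -0.1275, H₀ = 1.6987 rad.
Bracket: H₀ sin φ sin δ + cos φ cos δ sin H₀ = 1.6987×0.28234×0.39757 + 0.95931×0.91757×0.99184 = 0.190679 + 0.873051 = 1.063730.
Q̄ = (S₀/π) × [bracket] = (1361/π) × 1.063730 = 460.83 W/m².
Ratio Q̄_A / Q̄_B = 413.92 / 460.83 = 0.8982.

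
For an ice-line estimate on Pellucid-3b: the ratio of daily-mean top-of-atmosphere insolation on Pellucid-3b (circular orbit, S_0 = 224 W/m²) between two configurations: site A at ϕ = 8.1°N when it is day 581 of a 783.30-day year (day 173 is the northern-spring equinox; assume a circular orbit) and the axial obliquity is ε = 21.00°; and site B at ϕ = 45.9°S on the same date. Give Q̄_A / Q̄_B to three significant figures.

— Configuration A (ϕ=+8.1°):
Solar longitude: L_s = 360° × (581 − 173)/783.30 = 187.514°.
sin δ = sin 21.00° × sin 187.514° = -0.04687, so δ = -2.686°.
cos h₀ = −tan(+8.1°) tan(-2.686°) = 0.0067, h₀ = 1.5641 rad.
Bracket: h₀ sin ϕ sin δ + cos ϕ cos δ sin h₀ = 1.5641×0.14090×-0.04687 + 0.99002×0.99890×0.99998 = -0.010329 + 0.988911 = 0.978582.
Q̄ = (S_0/π) × [bracket] = (224/π) × 0.978582 = 69.774 W/m².
— Configuration B (ϕ=-45.9°):
cos h₀ = −tan(-45.9°) tan(-2.686°) = -0.0484, h₀ = 1.6192 rad.
Bracket: h₀ sin ϕ sin δ + cos ϕ cos δ sin h₀ = 1.6192×-0.71813×-0.04687 + 0.69591×0.99890×0.99883 = 0.054500 + 0.694331 = 0.748831.
Q̄ = (S_0/π) × [bracket] = (224/π) × 0.748831 = 53.393 W/m².
Ratio Q̄_A / Q̄_B = 69.774 / 53.393 = 1.307.

Q̄_A / Q̄_B ≈ 1.31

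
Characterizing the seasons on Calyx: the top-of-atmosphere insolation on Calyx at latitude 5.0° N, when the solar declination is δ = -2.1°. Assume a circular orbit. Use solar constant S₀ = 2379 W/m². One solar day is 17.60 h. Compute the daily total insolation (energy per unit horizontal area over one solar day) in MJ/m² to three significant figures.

47.5 MJ/m²

cos H₀ = −tan(+5.0°) tan(-2.100°) = 0.0032, H₀ = 1.5676 rad.
Bracket: H₀ sin φ sin δ + cos φ cos δ sin H₀ = 1.5676×0.08716×-0.03664 + 0.99619×0.99933×0.99999 = -0.005006 + 0.995513 = 0.990507.
Q̄ = (S₀/π) × [bracket] = (2379/π) × 0.990507 = 750.07 W/m².
Daily total = Q̄ × 17.60 h × 3600 s/h = 750.07 × 17.60 × 3600 / 10⁶ = 47.52 MJ/m².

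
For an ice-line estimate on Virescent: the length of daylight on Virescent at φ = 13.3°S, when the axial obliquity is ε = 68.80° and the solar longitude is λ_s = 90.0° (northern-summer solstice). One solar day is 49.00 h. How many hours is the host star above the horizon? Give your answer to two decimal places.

Solar declination: sin δ = sin ε · sin λ_s = sin 68.80° × sin 90.0° = 0.93232, so δ = +68.800°.
cos H₀ = −tan φ · tan δ = −tan(-13.3°) × tan(+68.800°) = 0.6094, so H₀ = 0.9154 rad = 52.45°.
Daylight = 2H₀/(2π) × 49.00 h = (0.9154/π) × 49.00 = 14.28 h.

14.28 h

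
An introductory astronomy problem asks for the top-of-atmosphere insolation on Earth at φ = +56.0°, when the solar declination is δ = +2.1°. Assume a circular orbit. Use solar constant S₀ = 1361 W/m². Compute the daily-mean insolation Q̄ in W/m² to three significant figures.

cos H₀ = −tan(+56.0°) tan(+2.100°) = -0.0544, H₀ = 1.6252 rad.
Bracket: H₀ sin φ sin δ + cos φ cos δ sin H₀ = 1.6252×0.82904×0.03664 + 0.55919×0.99933×0.99852 = 0.049367 + 0.557988 = 0.607355.
Q̄ = (S₀/π) × [bracket] = (1361/π) × 0.607355 = 263.1 W/m².

Q̄ ≈ 263 W/m²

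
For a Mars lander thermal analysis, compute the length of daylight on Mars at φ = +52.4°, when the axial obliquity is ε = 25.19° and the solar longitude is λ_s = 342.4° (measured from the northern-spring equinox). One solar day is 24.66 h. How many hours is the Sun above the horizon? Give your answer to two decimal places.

11.00 h

Solar declination: sin δ = sin ε · sin λ_s = sin 25.19° × sin 342.4° = -0.12870, so δ = -7.394°.
cos H₀ = −tan φ · tan δ = −tan(+52.4°) × tan(-7.394°) = 0.1685, so H₀ = 1.4015 rad = 80.30°.
Daylight = 2H₀/(2π) × 24.66 h = (1.4015/π) × 24.66 = 11.00 h.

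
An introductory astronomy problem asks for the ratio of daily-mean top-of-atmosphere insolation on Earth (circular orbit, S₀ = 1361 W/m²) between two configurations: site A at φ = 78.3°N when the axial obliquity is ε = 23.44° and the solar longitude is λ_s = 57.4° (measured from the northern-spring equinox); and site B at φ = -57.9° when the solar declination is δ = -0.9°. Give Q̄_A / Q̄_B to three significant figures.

Q̄_A / Q̄_B ≈ 1.87

— Configuration A (φ=+78.3°):
Solar declination: sin δ = sin ε · sin λ_s = sin 23.44° × sin 57.4° = 0.33512, so δ = +19.580°.
cos H₀ = −tan(+78.3°) tan(+19.580°) = -1.7175 ≤ −1 ⇒ polar day, H₀ = π.
Bracket: H₀ sin φ sin δ + cos φ cos δ sin H₀ = 3.1416×0.97922×0.33512 + 0.20279×0.94218×0.00000 = 1.030936 + 0.000000 = 1.030936.
Q̄ = (S₀/π) × [bracket] = (1361/π) × 1.030936 = 446.62 W/m².
— Configuration B (φ=-57.9°):
cos H₀ = −tan(-57.9°) tan(-0.900°) = -0.0250, H₀ = 1.5958 rad.
Bracket: H₀ sin φ sin δ + cos φ cos δ sin H₀ = 1.5958×-0.84712×-0.01571 + 0.53140×0.99988×0.99969 = 0.021237 + 0.531172 = 0.552409.
Q̄ = (S₀/π) × [bracket] = (1361/π) × 0.552409 = 239.31 W/m².
Ratio Q̄_A / Q̄_B = 446.62 / 239.31 = 1.866.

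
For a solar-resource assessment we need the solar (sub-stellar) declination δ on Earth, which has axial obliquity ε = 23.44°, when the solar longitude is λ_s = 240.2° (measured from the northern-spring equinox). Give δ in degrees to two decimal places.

sin δ = sin ε · sin λ_s = sin 23.44° × sin 240.2° = -0.345187.
δ = arcsin(-0.345187) = -20.19°.

δ = -20.19°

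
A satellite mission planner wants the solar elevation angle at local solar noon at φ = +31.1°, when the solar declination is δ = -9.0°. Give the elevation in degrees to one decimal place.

At local noon the hour angle is zero, so the zenith angle equals |φ − δ| = |+31.1° − (-9.000°)| = 40.100°.
Elevation = 90° − 40.100° = 49.9°.

49.9°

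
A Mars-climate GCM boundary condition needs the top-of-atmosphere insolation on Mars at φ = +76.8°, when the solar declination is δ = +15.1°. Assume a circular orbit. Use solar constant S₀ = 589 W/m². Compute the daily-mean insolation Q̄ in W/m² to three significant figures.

Q̄ ≈ 149 W/m²

cos H₀ = −tan(+76.8°) tan(+15.100°) = -1.1504 ≤ −1 ⇒ polar day, H₀ = π.
Bracket: H₀ sin φ sin δ + cos φ cos δ sin H₀ = 3.1416×0.97358×0.26050 + 0.22835×0.96547×0.00000 = 0.796765 + 0.000000 = 0.796765.
Q̄ = (S₀/π) × [bracket] = (589/π) × 0.796765 = 149.4 W/m².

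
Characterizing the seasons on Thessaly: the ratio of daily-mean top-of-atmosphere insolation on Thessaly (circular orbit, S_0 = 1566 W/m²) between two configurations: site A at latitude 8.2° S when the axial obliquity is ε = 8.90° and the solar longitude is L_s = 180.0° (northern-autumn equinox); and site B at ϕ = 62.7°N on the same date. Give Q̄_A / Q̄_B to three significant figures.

Q̄_A / Q̄_B ≈ 2.16

— Configuration A (ϕ=-8.2°):
Solar declination: sin δ = sin ε · sin L_s = sin 8.90° × sin 180.0° = 0.00000, so δ = +0.000°.
cos h₀ = −tan(-8.2°) tan(+0.000°) = 0.0000, h₀ = 1.5708 rad.
Bracket: h₀ sin ϕ sin δ + cos ϕ cos δ sin h₀ = 1.5708×-0.14263×0.00000 + 0.98978×1.00000×1.00000 = -0.000000 + 0.989780 = 0.989780.
Q̄ = (S_0/π) × [bracket] = (1566/π) × 0.989780 = 493.38 W/m².
— Configuration B (ϕ=+62.7°):
cos h₀ = −tan(+62.7°) tan(+0.000°) = -0.0000, h₀ = 1.5708 rad.
Bracket: h₀ sin ϕ sin δ + cos ϕ cos δ sin h₀ = 1.5708×0.88862×0.00000 + 0.45865×1.00000×1.00000 = 0.000000 + 0.458650 = 0.458650.
Q̄ = (S_0/π) × [bracket] = (1566/π) × 0.458650 = 228.62 W/m².
Ratio Q̄_A / Q̄_B = 493.38 / 228.62 = 2.158.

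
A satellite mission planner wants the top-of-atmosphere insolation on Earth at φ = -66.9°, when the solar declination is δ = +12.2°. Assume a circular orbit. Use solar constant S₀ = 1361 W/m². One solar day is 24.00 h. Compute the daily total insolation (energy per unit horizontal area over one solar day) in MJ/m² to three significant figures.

4.81 MJ/m²

cos H₀ = −tan(-66.9°) tan(+12.200°) = 0.5069, H₀ = 1.0392 rad.
Bracket: H₀ sin φ sin δ + cos φ cos δ sin H₀ = 1.0392×-0.91982×0.21132 + 0.39234×0.97742×0.86201 = -0.201996 + 0.330564 = 0.128568.
Q̄ = (S₀/π) × [bracket] = (1361/π) × 0.128568 = 55.698 W/m².
Daily total = Q̄ × 24.00 h × 3600 s/h = 55.698 × 24.00 × 3600 / 10⁶ = 4.812 MJ/m².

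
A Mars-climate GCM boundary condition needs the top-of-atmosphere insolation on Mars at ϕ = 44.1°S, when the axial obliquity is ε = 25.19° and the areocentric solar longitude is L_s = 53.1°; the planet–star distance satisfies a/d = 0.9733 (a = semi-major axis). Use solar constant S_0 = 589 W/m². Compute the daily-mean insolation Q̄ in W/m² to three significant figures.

sin δ = sin 25.19° × sin 53.1° = 0.34036, so δ = +19.899°.
cos h₀ = −tan(-44.1°) tan(+19.899°) = 0.3508, h₀ = 1.2124 rad.
Bracket: h₀ sin ϕ sin δ + cos ϕ cos δ sin h₀ = 1.2124×-0.69591×0.34036 + 0.71813×0.94029×0.93646 = -0.287169 + 0.632345 = 0.345176.
Inverse-square distance factor (a/d)² = 0.9733² = 0.947313.
Q̄ = (S_0/π) × 0.947313 × [bracket] = (589/π) × 0.947313 × 0.345176 = 61.31 W/m².

Q̄ ≈ 61.3 W/m²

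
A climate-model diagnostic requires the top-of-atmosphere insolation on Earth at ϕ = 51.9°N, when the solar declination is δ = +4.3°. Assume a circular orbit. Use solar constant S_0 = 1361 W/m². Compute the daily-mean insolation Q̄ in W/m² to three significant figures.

Q̄ ≈ 308 W/m²

cos h₀ = −tan(+51.9°) tan(+4.300°) = -0.0959, h₀ = 1.6668 rad.
Bracket: h₀ sin ϕ sin δ + cos ϕ cos δ sin h₀ = 1.6668×0.78694×0.07498 + 0.61704×0.99719×0.99539 = 0.098349 + 0.612470 = 0.710819.
Q̄ = (S_0/π) × [bracket] = (1361/π) × 0.710819 = 307.9 W/m².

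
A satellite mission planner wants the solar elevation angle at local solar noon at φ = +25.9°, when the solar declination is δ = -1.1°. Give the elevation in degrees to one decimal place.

At local noon the hour angle is zero, so the zenith angle equals |φ − δ| = |+25.9° − (-1.100°)| = 27.000°.
Elevation = 90° − 27.000° = 63.0°.

63.0°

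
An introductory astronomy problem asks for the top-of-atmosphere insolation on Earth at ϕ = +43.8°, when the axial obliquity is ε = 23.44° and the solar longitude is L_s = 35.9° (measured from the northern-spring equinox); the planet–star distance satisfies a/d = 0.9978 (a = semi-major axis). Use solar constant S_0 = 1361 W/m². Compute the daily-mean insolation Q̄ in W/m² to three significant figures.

Solar declination: sin δ = sin ε · sin L_s = sin 23.44° × sin 35.9° = 0.23325, so δ = +13.489°.
cos h₀ = −tan(+43.8°) tan(+13.489°) = -0.2300, h₀ = 1.8029 rad.
Bracket: h₀ sin ϕ sin δ + cos ϕ cos δ sin h₀ = 1.8029×0.69214×0.23325 + 0.72176×0.97242×0.97318 = 0.291063 + 0.683030 = 0.974093.
Inverse-square distance factor (a/d)² = 0.9978² = 0.995605.
Q̄ = (S_0/π) × 0.995605 × [bracket] = (1361/π) × 0.995605 × 0.974093 = 420.1 W/m².

Q̄ ≈ 420 W/m²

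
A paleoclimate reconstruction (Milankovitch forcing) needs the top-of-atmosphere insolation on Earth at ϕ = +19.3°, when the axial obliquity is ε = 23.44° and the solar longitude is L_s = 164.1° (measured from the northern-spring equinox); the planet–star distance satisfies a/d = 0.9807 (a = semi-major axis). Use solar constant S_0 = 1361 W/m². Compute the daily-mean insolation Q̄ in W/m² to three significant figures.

Solar declination: sin δ = sin ε · sin L_s = sin 23.44° × sin 164.1° = 0.10898, so δ = +6.256°.
cos h₀ = −tan(+19.3°) tan(+6.256°) = -0.0384, h₀ = 1.6092 rad.
Bracket: h₀ sin ϕ sin δ + cos ϕ cos δ sin h₀ = 1.6092×0.33051×0.10898 + 0.94380×0.99404×0.99926 = 0.057962 + 0.937481 = 0.995443.
Inverse-square distance factor (a/d)² = 0.9807² = 0.961772.
Q̄ = (S_0/π) × 0.961772 × [bracket] = (1361/π) × 0.961772 × 0.995443 = 414.8 W/m².

Q̄ ≈ 415 W/m²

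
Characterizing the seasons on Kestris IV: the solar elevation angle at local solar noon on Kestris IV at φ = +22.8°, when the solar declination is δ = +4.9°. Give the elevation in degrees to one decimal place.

72.1°

At local noon the hour angle is zero, so the zenith angle equals |φ − δ| = |+22.8° − (+4.900°)| = 17.900°.
Elevation = 90° − 17.900° = 72.1°.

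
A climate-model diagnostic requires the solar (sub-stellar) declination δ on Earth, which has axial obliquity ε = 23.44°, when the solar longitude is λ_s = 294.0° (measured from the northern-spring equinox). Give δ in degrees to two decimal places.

δ = -21.31°

sin δ = sin ε · sin λ_s = sin 23.44° × sin 294.0° = -0.363398.
δ = arcsin(-0.363398) = -21.31°.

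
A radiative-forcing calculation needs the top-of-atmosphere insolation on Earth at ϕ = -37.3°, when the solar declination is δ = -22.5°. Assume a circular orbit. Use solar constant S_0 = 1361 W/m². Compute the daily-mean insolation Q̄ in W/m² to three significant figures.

Q̄ ≈ 492 W/m²

cos h₀ = −tan(-37.3°) tan(-22.500°) = -0.3155, h₀ = 1.8918 rad.
Bracket: h₀ sin ϕ sin δ + cos ϕ cos δ sin h₀ = 1.8918×-0.60599×-0.38268 + 0.79547×0.92388×0.94891 = 0.438709 + 0.697372 = 1.136081.
Q̄ = (S_0/π) × [bracket] = (1361/π) × 1.136081 = 492.2 W/m².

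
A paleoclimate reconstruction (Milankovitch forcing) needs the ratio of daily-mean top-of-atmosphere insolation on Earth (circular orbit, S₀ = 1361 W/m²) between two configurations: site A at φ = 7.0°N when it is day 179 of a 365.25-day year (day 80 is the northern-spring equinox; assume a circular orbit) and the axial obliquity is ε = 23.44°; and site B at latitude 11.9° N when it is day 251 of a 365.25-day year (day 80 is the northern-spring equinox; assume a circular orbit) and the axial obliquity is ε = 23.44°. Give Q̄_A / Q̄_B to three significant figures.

Q̄_A / Q̄_B ≈ 0.988

— Configuration A (φ=+7.0°):
Solar longitude: λ_s = 360° × (179 − 80)/365.25 = 97.577°.
sin δ = sin 23.44° × sin 97.577° = 0.39432, so δ = +23.223°.
cos H₀ = −tan(+7.0°) tan(+23.223°) = -0.0527, H₀ = 1.6235 rad.
Bracket: H₀ sin φ sin δ + cos φ cos δ sin H₀ = 1.6235×0.12187×0.39432 + 0.99255×0.91898×0.99861 = 0.078019 + 0.910866 = 0.988885.
Q̄ = (S₀/π) × [bracket] = (1361/π) × 0.988885 = 428.40 W/m².
— Configuration B (φ=+11.9°):
Solar longitude: λ_s = 360° × (251 − 80)/365.25 = 168.542°.
sin δ = sin 23.44° × sin 168.542° = 0.07902, so δ = +4.532°.
cos H₀ = −tan(+11.9°) tan(+4.532°) = -0.0167, H₀ = 1.5875 rad.
Bracket: H₀ sin φ sin δ + cos φ cos δ sin H₀ = 1.5875×0.20620×0.07902 + 0.97851×0.99687×0.99986 = 0.025867 + 0.975311 = 1.001178.
Q̄ = (S₀/π) × [bracket] = (1361/π) × 1.001178 = 433.73 W/m².
Ratio Q̄_A / Q̄_B = 428.40 / 433.73 = 0.9877.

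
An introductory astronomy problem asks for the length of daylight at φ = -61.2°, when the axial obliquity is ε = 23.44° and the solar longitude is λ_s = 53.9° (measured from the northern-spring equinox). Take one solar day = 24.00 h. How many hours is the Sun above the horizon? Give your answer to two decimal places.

Solar declination: sin δ = sin ε · sin λ_s = sin 23.44° × sin 53.9° = 0.32141, so δ = +18.748°.
cos H₀ = −tan φ · tan δ = −tan(-61.2°) × tan(+18.748°) = 0.6174, so H₀ = 0.9054 rad = 51.87°.
Daylight = 2H₀/(2π) × 24.00 h = (0.9054/π) × 24.00 = 6.92 h.

6.92 h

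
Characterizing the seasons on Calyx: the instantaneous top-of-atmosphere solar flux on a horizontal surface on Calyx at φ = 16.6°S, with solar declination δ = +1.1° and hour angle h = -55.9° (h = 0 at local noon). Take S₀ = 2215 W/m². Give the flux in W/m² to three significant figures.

cos θ_z = sin φ sin δ + cos φ cos δ cos h = -0.005484 + 0.537174 = 0.531690.
Flux = S₀ · cos θ_z = 2215 × 0.531690 = 1178 W/m².

1.18e+03 W/m²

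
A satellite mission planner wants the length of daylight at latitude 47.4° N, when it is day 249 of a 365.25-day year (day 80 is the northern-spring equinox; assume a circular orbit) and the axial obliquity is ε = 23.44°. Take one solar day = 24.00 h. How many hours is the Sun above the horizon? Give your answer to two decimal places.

Solar longitude: L_s = 360° × (249 − 80)/365.25 = 166.571°.
sin δ = sin 23.44° × sin 166.571° = 0.09238, so δ = +5.301°.
cos h₀ = −tan ϕ · tan δ = −tan(+47.4°) × tan(+5.301°) = -0.1009, so h₀ = 1.6719 rad = 95.79°.
Daylight = 2h₀/(2π) × 24.00 h = (1.6719/π) × 24.00 = 12.77 h.

12.77 h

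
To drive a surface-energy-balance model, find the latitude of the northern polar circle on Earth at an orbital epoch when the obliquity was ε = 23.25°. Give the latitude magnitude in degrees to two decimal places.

66.75°

The polar circle is the lowest latitude that experiences at least one full rotation of continuous daylight at the northern-summer solstice; it lies at |ϕ| = 90° − ε = 90° − 23.25° = 66.75°.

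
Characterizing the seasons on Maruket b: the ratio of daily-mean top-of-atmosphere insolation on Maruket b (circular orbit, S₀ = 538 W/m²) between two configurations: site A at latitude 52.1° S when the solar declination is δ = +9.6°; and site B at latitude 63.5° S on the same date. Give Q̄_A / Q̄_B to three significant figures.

Q̄_A / Q̄_B ≈ 1.79

— Configuration A (φ=-52.1°):
cos H₀ = −tan(-52.1°) tan(+9.600°) = 0.2173, H₀ = 1.3518 rad.
Bracket: H₀ sin φ sin δ + cos φ cos δ sin H₀ = 1.3518×-0.78908×0.16677 + 0.61429×0.98600×0.97611 = -0.177890 + 0.591220 = 0.413330.
Q̄ = (S₀/π) × [bracket] = (538/π) × 0.413330 = 70.783 W/m².
— Configuration B (φ=-63.5°):
cos H₀ = −tan(-63.5°) tan(+9.600°) = 0.3392, H₀ = 1.2247 rad.
Bracket: H₀ sin φ sin δ + cos φ cos δ sin H₀ = 1.2247×-0.89493×0.16677 + 0.44620×0.98600×0.94070 = -0.182783 + 0.413864 = 0.231081.
Q̄ = (S₀/π) × [bracket] = (538/π) × 0.231081 = 39.573 W/m².
Ratio Q̄_A / Q̄_B = 70.783 / 39.573 = 1.789.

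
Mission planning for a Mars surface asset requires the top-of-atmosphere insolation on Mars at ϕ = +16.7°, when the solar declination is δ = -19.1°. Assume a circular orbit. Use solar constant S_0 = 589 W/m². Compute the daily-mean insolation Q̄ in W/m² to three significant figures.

cos h₀ = −tan(+16.7°) tan(-19.100°) = 0.1039, h₀ = 1.4667 rad.
Bracket: h₀ sin ϕ sin δ + cos ϕ cos δ sin h₀ = 1.4667×0.28736×-0.32722 + 0.95782×0.94495×0.99459 = -0.137914 + 0.900195 = 0.762281.
Q̄ = (S_0/π) × [bracket] = (589/π) × 0.762281 = 142.9 W/m².

Q̄ ≈ 143 W/m²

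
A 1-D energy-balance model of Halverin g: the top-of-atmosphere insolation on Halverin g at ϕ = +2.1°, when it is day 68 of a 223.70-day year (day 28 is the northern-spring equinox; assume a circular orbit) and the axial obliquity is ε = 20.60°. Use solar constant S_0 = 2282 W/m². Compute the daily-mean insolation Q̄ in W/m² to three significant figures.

Q̄ ≈ 702 W/m²

Solar longitude: L_s = 360° × (68 − 28)/223.70 = 64.372°.
sin δ = sin 20.60° × sin 64.372° = 0.31723, so δ = +18.495°.
cos h₀ = −tan(+2.1°) tan(+18.495°) = -0.0123, h₀ = 1.5831 rad.
Bracket: h₀ sin ϕ sin δ + cos ϕ cos δ sin h₀ = 1.5831×0.03664×0.31723 + 0.99933×0.94835×0.99992 = 0.018401 + 0.947639 = 0.966040.
Q̄ = (S_0/π) × [bracket] = (2282/π) × 0.966040 = 701.7 W/m².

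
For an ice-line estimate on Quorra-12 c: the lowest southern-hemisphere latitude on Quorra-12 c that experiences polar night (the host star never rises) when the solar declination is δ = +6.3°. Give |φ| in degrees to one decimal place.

Polar night requires cos H₀ = −tan φ tan δ ≥ 1, i.e. tan φ tan δ ≤ −1.
The boundary is |tan φ| · |tan δ| = 1, so |φ| = 90° − |δ| = 90° − 6.3° = 83.7° in the southern hemisphere.

|φ| = 83.7°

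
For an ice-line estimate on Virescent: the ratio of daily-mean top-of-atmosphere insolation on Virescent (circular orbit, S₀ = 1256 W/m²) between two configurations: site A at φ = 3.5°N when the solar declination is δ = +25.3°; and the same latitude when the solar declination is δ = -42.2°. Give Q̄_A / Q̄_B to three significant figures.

— Configuration A (φ=+3.5°):
cos H₀ = −tan(+3.5°) tan(+25.300°) = -0.0289, H₀ = 1.5997 rad.
Bracket: H₀ sin φ sin δ + cos φ cos δ sin H₀ = 1.5997×0.06105×0.42736 + 0.99813×0.90408×0.99958 = 0.041737 + 0.902010 = 0.943747.
Q̄ = (S₀/π) × [bracket] = (1256/π) × 0.943747 = 377.31 W/m².
— Configuration B (φ=+3.5°):
cos H₀ = −tan(+3.5°) tan(-42.200°) = 0.0555, H₀ = 1.5153 rad.
Bracket: H₀ sin φ sin δ + cos φ cos δ sin H₀ = 1.5153×0.06105×-0.67172 + 0.99813×0.74080×0.99846 = -0.062140 + 0.738276 = 0.676136.
Q̄ = (S₀/π) × [bracket] = (1256/π) × 0.676136 = 270.32 W/m².
Ratio Q̄_A / Q̄_B = 377.31 / 270.32 = 1.396.

Q̄_A / Q̄_B ≈ 1.40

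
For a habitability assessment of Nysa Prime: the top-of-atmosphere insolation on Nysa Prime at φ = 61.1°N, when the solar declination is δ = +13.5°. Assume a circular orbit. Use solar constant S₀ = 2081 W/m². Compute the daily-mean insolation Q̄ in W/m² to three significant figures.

Q̄ ≈ 554 W/m²

cos H₀ = −tan(+61.1°) tan(+13.500°) = -0.4349, H₀ = 2.0207 rad.
Bracket: H₀ sin φ sin δ + cos φ cos δ sin H₀ = 2.0207×0.87546×0.23345 + 0.48328×0.97237×0.90048 = 0.412983 + 0.423160 = 0.836143.
Q̄ = (S₀/π) × [bracket] = (2081/π) × 0.836143 = 553.9 W/m².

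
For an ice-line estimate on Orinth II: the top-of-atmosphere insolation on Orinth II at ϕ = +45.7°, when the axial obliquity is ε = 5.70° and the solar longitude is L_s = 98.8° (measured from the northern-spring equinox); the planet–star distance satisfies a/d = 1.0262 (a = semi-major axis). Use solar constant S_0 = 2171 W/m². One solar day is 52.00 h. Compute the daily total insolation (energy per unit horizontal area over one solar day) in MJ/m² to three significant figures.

Solar declination: sin δ = sin ε · sin L_s = sin 5.70° × sin 98.8° = 0.09815, so δ = +5.633°.
cos h₀ = −tan(+45.7°) tan(+5.633°) = -0.1011, h₀ = 1.6720 rad.
Bracket: h₀ sin ϕ sin δ + cos ϕ cos δ sin h₀ = 1.6720×0.71569×0.09815 + 0.69842×0.99517×0.99488 = 0.117450 + 0.691488 = 0.808938.
Inverse-square distance factor (a/d)² = 1.0262² = 1.053086.
Q̄ = (S_0/π) × 1.053086 × [bracket] = (2171/π) × 1.053086 × 0.808938 = 588.69 W/m².
Daily total = Q̄ × 52.00 h × 3600 s/h = 588.69 × 52.00 × 3600 / 10⁶ = 110.2 MJ/m².

110 MJ/m²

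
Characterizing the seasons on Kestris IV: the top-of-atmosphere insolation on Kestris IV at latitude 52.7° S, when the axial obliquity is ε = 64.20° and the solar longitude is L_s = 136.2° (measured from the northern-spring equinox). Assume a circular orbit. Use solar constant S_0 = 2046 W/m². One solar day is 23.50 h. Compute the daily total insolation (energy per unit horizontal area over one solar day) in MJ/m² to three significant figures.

0.00 MJ/m²

Solar declination: sin δ = sin ε · sin L_s = sin 64.20° × sin 136.2° = 0.62315, so δ = +38.546°.
cos h₀ = −tan(-52.7°) tan(+38.546°) = 1.0459 ≥ 1 ⇒ polar night, h₀ = 0 and Q̄ = 0.
Daily total = Q̄ × 23.50 h × 3600 s/h = 0.00 MJ/m².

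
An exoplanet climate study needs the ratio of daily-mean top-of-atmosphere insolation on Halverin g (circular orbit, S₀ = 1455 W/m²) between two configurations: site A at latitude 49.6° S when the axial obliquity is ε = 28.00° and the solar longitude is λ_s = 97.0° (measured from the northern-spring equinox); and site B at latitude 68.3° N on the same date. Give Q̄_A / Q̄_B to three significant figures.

Q̄_A / Q̄_B ≈ 0.0955

— Configuration A (φ=-49.6°):
Solar declination: sin δ = sin ε · sin λ_s = sin 28.00° × sin 97.0° = 0.46597, so δ = +27.773°.
cos H₀ = −tan(-49.6°) tan(+27.773°) = 0.6188, H₀ = 0.9036 rad.
Bracket: H₀ sin φ sin δ + cos φ cos δ sin H₀ = 0.9036×-0.76154×0.46597 + 0.64812×0.88480×0.78555 = -0.320647 + 0.450479 = 0.129832.
Q̄ = (S₀/π) × [bracket] = (1455/π) × 0.129832 = 60.131 W/m².
— Configuration B (φ=+68.3°):
cos H₀ = −tan(+68.3°) tan(+27.773°) = -1.3234 ≤ −1 ⇒ polar day, H₀ = π.
Bracket: H₀ sin φ sin δ + cos φ cos δ sin H₀ = 3.1416×0.92913×0.46597 + 0.36975×0.88480×0.00000 = 1.360145 + 0.000000 = 1.360145.
Q̄ = (S₀/π) × [bracket] = (1455/π) × 1.360145 = 629.94 W/m².
Ratio Q̄_A / Q̄_B = 60.131 / 629.94 = 0.09546.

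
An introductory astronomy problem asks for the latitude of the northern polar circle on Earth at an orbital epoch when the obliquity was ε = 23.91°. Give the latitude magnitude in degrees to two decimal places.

66.09°

The polar circle is the lowest latitude that experiences at least one full rotation of continuous daylight at the northern-summer solstice; it lies at |φ| = 90° − ε = 90° − 23.91° = 66.09°.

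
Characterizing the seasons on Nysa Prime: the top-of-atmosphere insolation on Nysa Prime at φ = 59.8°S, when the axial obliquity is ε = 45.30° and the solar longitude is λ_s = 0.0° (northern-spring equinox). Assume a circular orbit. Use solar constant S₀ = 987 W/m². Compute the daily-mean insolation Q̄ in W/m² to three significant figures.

Solar declination: sin δ = sin ε · sin λ_s = sin 45.30° × sin 0.0° = 0.00000, so δ = +0.000°.
cos H₀ = −tan(-59.8°) tan(+0.000°) = 0.0000, H₀ = 1.5708 rad.
Bracket: H₀ sin φ sin δ + cos φ cos δ sin H₀ = 1.5708×-0.86427×0.00000 + 0.50302×1.00000×1.00000 = -0.000000 + 0.503020 = 0.503020.
Q̄ = (S₀/π) × [bracket] = (987/π) × 0.503020 = 158.0 W/m².

Q̄ ≈ 158 W/m²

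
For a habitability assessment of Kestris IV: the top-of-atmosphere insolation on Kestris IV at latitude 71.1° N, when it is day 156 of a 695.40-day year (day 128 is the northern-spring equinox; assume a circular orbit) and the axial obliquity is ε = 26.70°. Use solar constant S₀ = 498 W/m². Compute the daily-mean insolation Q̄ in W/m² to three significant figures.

Q̄ ≈ 80.3 W/m²

Solar longitude: λ_s = 360° × (156 − 128)/695.40 = 14.495°.
sin δ = sin 26.70° × sin 14.495° = 0.11246, so δ = +6.457°.
cos H₀ = −tan(+71.1°) tan(+6.457°) = -0.3306, H₀ = 1.9077 rad.
Bracket: H₀ sin φ sin δ + cos φ cos δ sin H₀ = 1.9077×0.94609×0.11246 + 0.32392×0.99366×0.94378 = 0.202974 + 0.303771 = 0.506745.
Q̄ = (S₀/π) × [bracket] = (498/π) × 0.506745 = 80.33 W/m².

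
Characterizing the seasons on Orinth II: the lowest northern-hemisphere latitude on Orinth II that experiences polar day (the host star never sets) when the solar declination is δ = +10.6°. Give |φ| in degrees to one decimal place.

Polar day requires cos H₀ = −tan φ tan δ ≤ −1, i.e. tan φ tan δ ≥ 1.
The boundary is |tan φ| · |tan δ| = 1, so |φ| = 90° − |δ| = 90° − 10.6° = 79.4° in the northern hemisphere.

|φ| = 79.4°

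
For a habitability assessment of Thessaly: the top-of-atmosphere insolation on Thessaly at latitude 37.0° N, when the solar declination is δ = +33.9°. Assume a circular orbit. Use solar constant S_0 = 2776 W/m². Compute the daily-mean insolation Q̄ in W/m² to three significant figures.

Q̄ ≈ 1.13e+03 W/m²

cos h₀ = −tan(+37.0°) tan(+33.900°) = -0.5064, h₀ = 2.1018 rad.
Bracket: h₀ sin ϕ sin δ + cos ϕ cos δ sin h₀ = 2.1018×0.60182×0.55775 + 0.79864×0.83001×0.86232 = 0.705501 + 0.571614 = 1.277115.
Q̄ = (S_0/π) × [bracket] = (2776/π) × 1.277115 = 1128 W/m².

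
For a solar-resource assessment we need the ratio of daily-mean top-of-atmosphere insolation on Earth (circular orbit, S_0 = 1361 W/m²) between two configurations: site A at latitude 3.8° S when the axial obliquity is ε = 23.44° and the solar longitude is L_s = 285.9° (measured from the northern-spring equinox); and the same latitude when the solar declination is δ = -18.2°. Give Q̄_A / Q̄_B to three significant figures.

— Configuration A (ϕ=-3.8°):
Solar declination: sin δ = sin ε · sin L_s = sin 23.44° × sin 285.9° = -0.38257, so δ = -22.493°.
cos h₀ = −tan(-3.8°) tan(-22.493°) = -0.0275, h₀ = 1.5983 rad.
Bracket: h₀ sin ϕ sin δ + cos ϕ cos δ sin h₀ = 1.5983×-0.06627×-0.38257 + 0.99780×0.92393×0.99962 = 0.040522 + 0.921547 = 0.962069.
Q̄ = (S_0/π) × [bracket] = (1361/π) × 0.962069 = 416.79 W/m².
— Configuration B (ϕ=-3.8°):
cos h₀ = −tan(-3.8°) tan(-18.200°) = -0.0218, h₀ = 1.5926 rad.
Bracket: h₀ sin ϕ sin δ + cos ϕ cos δ sin h₀ = 1.5926×-0.06627×-0.31233 + 0.99780×0.94997×0.99976 = 0.032964 + 0.947653 = 0.980617.
Q̄ = (S_0/π) × [bracket] = (1361/π) × 0.980617 = 424.82 W/m².
Ratio Q̄_A / Q̄_B = 416.79 / 424.82 = 0.9811.

Q̄_A / Q̄_B ≈ 0.981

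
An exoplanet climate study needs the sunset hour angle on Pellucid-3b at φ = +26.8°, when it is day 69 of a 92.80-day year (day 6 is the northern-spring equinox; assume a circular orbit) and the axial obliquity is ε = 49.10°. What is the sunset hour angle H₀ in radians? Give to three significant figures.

H₀ = 1.08 rad

Solar longitude: λ_s = 360° × (69 − 6)/92.80 = 244.397°.
sin δ = sin 49.10° × sin 244.397° = -0.68163, so δ = -42.971°.
cos H₀ = −tan φ · tan δ = −tan(+26.8°) × tan(-42.971°) = 0.4706, so H₀ = 1.0809 rad = 61.93°.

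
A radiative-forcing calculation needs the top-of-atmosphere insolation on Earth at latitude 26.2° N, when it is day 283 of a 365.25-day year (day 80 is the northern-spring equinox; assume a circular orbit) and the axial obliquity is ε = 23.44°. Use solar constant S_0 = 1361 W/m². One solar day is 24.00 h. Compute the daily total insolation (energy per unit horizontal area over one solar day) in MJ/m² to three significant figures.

Solar longitude: L_s = 360° × (283 − 80)/365.25 = 200.082°.
sin δ = sin 23.44° × sin 200.082° = -0.13659, so δ = -7.850°.
cos h₀ = −tan(+26.2°) tan(-7.850°) = 0.0678, h₀ = 1.5029 rad.
Bracket: h₀ sin ϕ sin δ + cos ϕ cos δ sin h₀ = 1.5029×0.44151×-0.13659 + 0.89726×0.99063×0.99770 = -0.090634 + 0.886808 = 0.796174.
Q̄ = (S_0/π) × [bracket] = (1361/π) × 0.796174 = 344.92 W/m².
Daily total = Q̄ × 24.00 h × 3600 s/h = 344.92 × 24.00 × 3600 / 10⁶ = 29.80 MJ/m².

29.8 MJ/m²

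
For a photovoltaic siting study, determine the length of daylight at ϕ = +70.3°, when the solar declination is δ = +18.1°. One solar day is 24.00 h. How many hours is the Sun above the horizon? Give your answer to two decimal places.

cos h₀ = −tan ϕ · tan δ = −tan(+70.3°) × tan(+18.100°) = -0.9129, so h₀ = 2.7210 rad = 155.90°.
Daylight = 2h₀/(2π) × 24.00 h = (2.7210/π) × 24.00 = 20.79 h.

20.79 h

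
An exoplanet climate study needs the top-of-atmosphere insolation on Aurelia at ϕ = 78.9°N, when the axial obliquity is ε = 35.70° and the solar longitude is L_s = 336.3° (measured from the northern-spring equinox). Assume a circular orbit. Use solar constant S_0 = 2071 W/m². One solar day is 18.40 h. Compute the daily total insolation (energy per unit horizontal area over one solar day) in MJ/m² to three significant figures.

0.00 MJ/m²

Solar declination: sin δ = sin ε · sin L_s = sin 35.70° × sin 336.3° = -0.23455, so δ = -13.565°.
cos h₀ = −tan(+78.9°) tan(-13.565°) = 1.2298 ≥ 1 ⇒ polar night, h₀ = 0 and Q̄ = 0.
Daily total = Q̄ × 18.40 h × 3600 s/h = 0.00 MJ/m².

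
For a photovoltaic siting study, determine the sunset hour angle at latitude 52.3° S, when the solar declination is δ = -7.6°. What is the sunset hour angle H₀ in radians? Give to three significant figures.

H₀ = 1.74 rad

cos H₀ = −tan φ · tan δ = −tan(-52.3°) × tan(-7.600°) = -0.1726, so H₀ = 1.7443 rad = 99.94°.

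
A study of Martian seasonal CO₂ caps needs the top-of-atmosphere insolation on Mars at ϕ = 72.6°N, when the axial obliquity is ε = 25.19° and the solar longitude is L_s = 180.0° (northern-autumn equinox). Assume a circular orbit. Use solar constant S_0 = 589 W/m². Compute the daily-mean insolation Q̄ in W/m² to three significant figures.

Solar declination: sin δ = sin ε · sin L_s = sin 25.19° × sin 180.0° = 0.00000, so δ = +0.000°.
cos h₀ = −tan(+72.6°) tan(+0.000°) = -0.0000, h₀ = 1.5708 rad.
Bracket: h₀ sin ϕ sin δ + cos ϕ cos δ sin h₀ = 1.5708×0.95424×0.00000 + 0.29904×1.00000×1.00000 = 0.000000 + 0.299040 = 0.299040.
Q̄ = (S_0/π) × [bracket] = (589/π) × 0.299040 = 56.07 W/m².

Q̄ ≈ 56.1 W/m²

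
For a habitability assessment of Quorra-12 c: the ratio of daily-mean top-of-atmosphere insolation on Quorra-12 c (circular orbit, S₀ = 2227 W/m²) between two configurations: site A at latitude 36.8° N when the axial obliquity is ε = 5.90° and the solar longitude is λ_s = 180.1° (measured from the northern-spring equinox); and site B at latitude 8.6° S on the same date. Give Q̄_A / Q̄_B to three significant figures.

Q̄_A / Q̄_B ≈ 0.810

— Configuration A (φ=+36.8°):
Solar declination: sin δ = sin ε · sin λ_s = sin 5.90° × sin 180.1° = -0.00018, so δ = -0.010°.
cos H₀ = −tan(+36.8°) tan(-0.010°) = 0.0001, H₀ = 1.5707 rad.
Bracket: H₀ sin φ sin δ + cos φ cos δ sin H₀ = 1.5707×0.59902×-0.00018 + 0.80073×1.00000×1.00000 = -0.000169 + 0.800730 = 0.800561.
Q̄ = (S₀/π) × [bracket] = (2227/π) × 0.800561 = 567.50 W/m².
— Configuration B (φ=-8.6°):
cos H₀ = −tan(-8.6°) tan(-0.010°) = -0.0000, H₀ = 1.5708 rad.
Bracket: H₀ sin φ sin δ + cos φ cos δ sin H₀ = 1.5708×-0.14954×-0.00018 + 0.98876×1.00000×1.00000 = 0.000042 + 0.988760 = 0.988802.
Q̄ = (S₀/π) × [bracket] = (2227/π) × 0.988802 = 700.94 W/m².
Ratio Q̄_A / Q̄_B = 567.50 / 700.94 = 0.8096.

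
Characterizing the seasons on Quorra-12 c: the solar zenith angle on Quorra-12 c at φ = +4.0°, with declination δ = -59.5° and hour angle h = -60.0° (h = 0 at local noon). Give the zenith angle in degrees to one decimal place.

cos θ_z = sin φ sin δ + cos φ cos δ cos h = -0.060104 + 0.253151 = 0.193047.
θ_z = arccos(0.193047) = 78.9°.

θ_z = 78.9°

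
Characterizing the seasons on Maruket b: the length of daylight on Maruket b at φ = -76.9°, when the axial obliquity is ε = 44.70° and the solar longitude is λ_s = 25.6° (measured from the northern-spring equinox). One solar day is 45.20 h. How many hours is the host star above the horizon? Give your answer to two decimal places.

0.00 h

Solar declination: sin δ = sin ε · sin λ_s = sin 44.70° × sin 25.6° = 0.30393, so δ = +17.694°.
cos H₀ = −tan φ · tan δ = 1.3709 ≥ 1, so the host star never rises (polar night) and H₀ = 0.
Daylight = 2H₀/(2π) × 45.20 h = (0.0000/π) × 45.20 = 0.00 h.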